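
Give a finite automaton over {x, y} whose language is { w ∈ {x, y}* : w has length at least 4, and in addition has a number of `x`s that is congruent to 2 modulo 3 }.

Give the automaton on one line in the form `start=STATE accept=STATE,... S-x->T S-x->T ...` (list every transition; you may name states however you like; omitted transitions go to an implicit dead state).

Handle the two conditions separately and then intersect. The first has 6 states tracking the input length, saturating at 5; the second has 3 states tracking the count of `x`s modulo 3. A product state is a pair (one from each), accepting exactly when both do. After merging equivalent states the machine shrinks.
A 9-state machine:
        x   y  
>  s0   s1  s2 
   s1   s3  s4 
   s2   s4  s5 
   s3   s5  s6 
   s4   s6  s7 
   s5   s7  s5 
   s6   s5  s8 
   s7   s8  s7 
 * s8   s5  s8 
(> = start, * = accepting)

start=s0 accept=s8 s0-x->s1 s0-y->s2 s1-x->s3 s1-y->s4 s2-x->s4 s2-y->s5 s3-x->s5 s3-y->s6 s4-x->s6 s4-y->s7 s5-x->s7 s5-y->s5 s6-x->s5 s6-y->s8 s7-x->s8 s7-y->s7 s8-x->s5 s8-y->s8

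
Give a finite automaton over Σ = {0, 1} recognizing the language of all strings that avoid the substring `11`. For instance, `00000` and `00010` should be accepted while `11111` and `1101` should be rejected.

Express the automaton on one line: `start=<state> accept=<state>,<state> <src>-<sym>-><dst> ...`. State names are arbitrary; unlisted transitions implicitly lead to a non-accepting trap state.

start=q0 accept=q0,q1 q0-0->q0 q0-1->q1 q1-0->q0 q1-1->q2 q2-0->q2 q2-1->q2

This is the complement of 'contains `11`'. Use the same substring-matching states — q0 through q2 holding how much of `11` has just been matched — but flip the accepting set: everything except the trap q2 accepts.
A 3-state machine:
        0   1  
>* q0   q0  q1 
 * q1   q0  q2 
   q2   q2  q2 
(> = start, * = accepting)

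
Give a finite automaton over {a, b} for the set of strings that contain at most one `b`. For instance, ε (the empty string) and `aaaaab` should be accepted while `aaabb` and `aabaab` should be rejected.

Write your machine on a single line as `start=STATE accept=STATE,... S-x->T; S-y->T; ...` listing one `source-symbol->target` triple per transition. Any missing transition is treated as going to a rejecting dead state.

start=q0; accept=q0,q1; q0-a->q0; q0-b->q1; q1-a->q1; q1-b->q2; q2-a->q2; q2-b->q2

Only the number of `b`s matters, and only up to 2. Make a chain q0 → q1 → q2 advanced by each `b` (with q2 absorbing); every other symbol self-loops. The accepting set is {q0, q1}.
With 3 states:
        a   b  
>* q0   q0  q1 
 * q1   q1  q2 
   q2   q2  q2 
(> = start, * = accepting)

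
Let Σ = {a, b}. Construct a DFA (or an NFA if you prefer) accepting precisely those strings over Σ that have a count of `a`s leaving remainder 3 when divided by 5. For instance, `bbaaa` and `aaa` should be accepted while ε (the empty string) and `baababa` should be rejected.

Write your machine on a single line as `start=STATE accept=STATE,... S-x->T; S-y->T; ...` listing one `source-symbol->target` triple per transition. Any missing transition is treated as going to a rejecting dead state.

start=S0; accept=S3; S0-a->S1; S0-b->S0; S1-a->S2; S1-b->S1; S2-a->S3; S2-b->S2; S3-a->S4; S3-b->S3; S4-a->S0; S4-b->S4

Keep the running count of `a`s modulo 5: each `a` advances along the cycle S0 → S1 → S2 → S3 → S4 → S0 while other symbols loop. Accept at S3.
A 5-state machine:
        a   b  
>  S0   S1  S0 
   S1   S2  S1 
   S2   S3  S2 
 * S3   S4  S3 
   S4   S0  S4 
(> = start, * = accepting)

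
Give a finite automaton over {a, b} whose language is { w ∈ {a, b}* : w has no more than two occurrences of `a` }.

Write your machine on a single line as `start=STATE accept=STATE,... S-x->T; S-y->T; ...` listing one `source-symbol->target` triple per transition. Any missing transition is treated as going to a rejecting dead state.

start=q0; accept=q0,q1,q2; q0-a->q1; q0-b->q0; q1-a->q2; q1-b->q1; q2-a->q3; q2-b->q2; q3-a->q3; q3-b->q3

Count `a`s, saturating at 3: states q0 through q2 mean 0 through 2 `a`s seen; q3 means more than 2. Each `a` increments (capped at q3); other symbols loop. Accept from {q0, q1, q2}.
4 states suffice.
        a   b  
>* q0   q1  q0 
 * q1   q2  q1 
 * q2   q3  q2 
   q3   q3  q3 
(> = start, * = accepting)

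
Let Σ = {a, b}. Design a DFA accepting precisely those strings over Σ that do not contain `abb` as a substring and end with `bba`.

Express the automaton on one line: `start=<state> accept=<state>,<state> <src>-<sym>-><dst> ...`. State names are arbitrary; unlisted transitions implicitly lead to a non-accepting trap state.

Run two small machines in parallel and take their product. The first has 4 states tracking partial matches of the forbidden pattern `abb`; the second has 4 states tracking how much of the suffix `bba` has currently been matched. A product state is a pair (one from each), accepting exactly when both do.
        a   b  
>  S0   S1  S2 
   S1   S1  S3 
   S2   S1  S4 
   S3   S1  S5 
   S4   S6  S4 
   S5   S7  S5 
 * S6   S1  S3 
   S7   S8  S9 
   S8   S8  S9 
   S9   S8  S5 
(> = start, * = accepting)

start=S0 accept=S6 S0-a->S1 S0-b->S2 S1-a->S1 S1-b->S3 S2-a->S1 S2-b->S4 S3-a->S1 S3-b->S5 S4-a->S6 S4-b->S4 S5-a->S7 S5-b->S5 S6-a->S1 S6-b->S3 S7-a->S8 S7-b->S9 S8-a->S8 S8-b->S9 S9-a->S8 S9-b->S5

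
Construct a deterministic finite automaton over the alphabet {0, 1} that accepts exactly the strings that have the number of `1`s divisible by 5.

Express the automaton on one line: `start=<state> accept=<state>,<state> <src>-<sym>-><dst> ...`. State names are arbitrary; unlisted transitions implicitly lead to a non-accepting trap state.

start=S0 accept=S0 S0-0->S0 S0-1->S1 S1-0->S1 S1-1->S2 S2-0->S2 S2-1->S3 S3-0->S3 S3-1->S4 S4-0->S4 S4-1->S0

Keep the running count of `1`s modulo 5: each `1` advances along the cycle S0 → S1 → S2 → S3 → S4 → S0 while other symbols loop. Accept at S0.
5 states suffice.
        0   1  
>* S0   S0  S1 
   S1   S1  S2 
   S2   S2  S3 
   S3   S3  S4 
   S4   S4  S0 
(> = start, * = accepting)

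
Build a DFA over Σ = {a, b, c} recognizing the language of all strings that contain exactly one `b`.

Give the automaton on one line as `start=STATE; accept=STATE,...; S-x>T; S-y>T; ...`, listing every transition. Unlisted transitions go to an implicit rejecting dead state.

start=S0; accept=S1; S0-a>S0; S0-b>S1; S0-c>S0; S1-a>S1; S1-b>S2; S1-c>S1; S2-a>S2; S2-b>S2; S2-c>S2

Count `b`s, saturating at 2: state S0 means no `b` yet, S1 means one `b` seen, S2 means more than one. Each `b` increments (capped at S2); other symbols loop. Accept from {S1}.
        a   b   c  
>  S0   S0  S1  S0 
 * S1   S1  S2  S1 
   S2   S2  S2  S2 
(> = start, * = accepting)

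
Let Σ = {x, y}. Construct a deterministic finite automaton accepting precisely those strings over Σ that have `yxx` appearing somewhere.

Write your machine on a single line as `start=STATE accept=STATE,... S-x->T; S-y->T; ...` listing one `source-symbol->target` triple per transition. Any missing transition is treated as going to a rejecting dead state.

Track how much of `yxx` has been matched so far: state q0 is no progress, q3 is the absorbing accept state reached once `yxx` has occurred. Intermediate states record partial matches; on a mismatch, fall back to the longest reusable overlap.
A 4-state machine:
        x   y  
>  q0   q0  q1 
   q1   q2  q1 
   q2   q3  q1 
 * q3   q3  q3 
(> = start, * = accepting)

start=q0; accept=q3; q0-x->q0; q0-y->q1; q1-x->q2; q1-y->q1; q2-x->q3; q2-y->q1; q3-x->q3; q3-y->q3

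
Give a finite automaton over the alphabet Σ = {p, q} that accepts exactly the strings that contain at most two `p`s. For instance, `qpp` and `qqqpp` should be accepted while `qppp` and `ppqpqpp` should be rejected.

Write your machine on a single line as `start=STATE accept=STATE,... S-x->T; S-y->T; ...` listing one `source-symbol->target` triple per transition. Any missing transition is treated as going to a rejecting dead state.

start=S0; accept=S0,S1,S2; S0-p->S1; S0-q->S0; S1-p->S2; S1-q->S1; S2-p->S3; S2-q->S2; S3-p->S3; S3-q->S3

Only the number of `p`s matters, and only up to 3. Make a chain S0 → S1 → S2 → S3 advanced by each `p` (with S3 absorbing); every other symbol self-loops. The accepting set is {S0, S1, S2}.
        p   q  
>* S0   S1  S0 
 * S1   S2  S1 
 * S2   S3  S2 
   S3   S3  S3 
(> = start, * = accepting)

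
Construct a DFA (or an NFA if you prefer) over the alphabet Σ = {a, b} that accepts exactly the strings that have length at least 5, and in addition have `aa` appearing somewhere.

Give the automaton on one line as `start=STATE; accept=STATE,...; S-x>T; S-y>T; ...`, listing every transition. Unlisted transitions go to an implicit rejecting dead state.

Run two small machines in parallel and take their product. One (7 states) tracks the input length, saturating at 6; the other (3 states) tracks whether and how much of `aa` has been seen. Each combined state is a pair, one component from each; accept when both components accept.
          a    b  
>  q0     q1   q2 
   q1     q3   q4 
   q2     q5   q4 
   q3     q6   q6 
   q4     q7   q8 
   q5     q6   q8 
   q6     q9   q9 
   q7     q9  q10 
   q8    q11  q10 
   q9    q12  q12 
   q10   q13  q14 
   q11   q12  q14 
 * q12   q15  q15 
   q13   q15  q16 
   q14   q17  q16 
 * q15   q15  q15 
   q16   q17  q16 
   q17   q15  q16 
(> = start, * = accepting)

start=q0; accept=q12,q15; q0-a>q1; q0-b>q2; q1-a>q3; q1-b>q4; q2-a>q5; q2-b>q4; q3-a>q6; q3-b>q6; q4-a>q7; q4-b>q8; q5-a>q6; q5-b>q8; q6-a>q9; q6-b>q9; q7-a>q9; q7-b>q10; q8-a>q11; q8-b>q10; q9-a>q12; q9-b>q12; q10-a>q13; q10-b>q14; q11-a>q12; q11-b>q14; q12-a>q15; q12-b>q15; q13-a>q15; q13-b>q16; q14-a>q17; q14-b>q16; q15-a>q15; q15-b>q15; q16-a>q17; q16-b>q16; q17-a>q15; q17-b>q16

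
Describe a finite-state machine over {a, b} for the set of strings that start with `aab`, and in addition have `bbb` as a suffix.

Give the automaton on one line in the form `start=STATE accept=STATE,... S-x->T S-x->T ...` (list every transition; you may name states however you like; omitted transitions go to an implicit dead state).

start=q0 accept=q7 q0-a->q1 q0-b->q2 q1-a->q3 q1-b->q2 q2-a->q2 q2-b->q2 q3-a->q2 q3-b->q4 q4-a->q5 q4-b->q6 q5-a->q5 q5-b->q4 q6-a->q5 q6-b->q7 q7-a->q5 q7-b->q7

Build one automaton per condition and run them in lockstep. The first has 5 states tracking whether the input so far still matches the prefix `aab`; the second has 4 states tracking how much of the suffix `bbb` has currently been matched. A product state is a pair (one from each), accepting exactly when both do. After merging equivalent states the machine shrinks.
With 8 states:
        a   b  
>  q0   q1  q2 
   q1   q3  q2 
   q2   q2  q2 
   q3   q2  q4 
   q4   q5  q6 
   q5   q5  q4 
   q6   q5  q7 
 * q7   q5  q7 
(> = start, * = accepting)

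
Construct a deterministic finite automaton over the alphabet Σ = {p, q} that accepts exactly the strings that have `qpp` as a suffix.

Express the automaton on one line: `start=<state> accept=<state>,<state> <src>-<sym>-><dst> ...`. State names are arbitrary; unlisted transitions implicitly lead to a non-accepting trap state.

Remember how much of `qpp` the current input suffix matches. State A means no match yet; B means the last symbol is `q`; C means the last 2 symbols are `qp`; D means the last 3 symbols are `qpp`. Only D accepts. On a mismatch, fall back to the longest proper suffix that is still a prefix of `qpp`.
4 states suffice.
       p  q 
>  A   A  B 
   B   C  B 
   C   D  B 
 * D   A  B 
(> = start, * = accepting)

start=A accept=D A-p->A A-q->B B-p->C B-q->B C-p->D C-q->B D-p->A D-q->B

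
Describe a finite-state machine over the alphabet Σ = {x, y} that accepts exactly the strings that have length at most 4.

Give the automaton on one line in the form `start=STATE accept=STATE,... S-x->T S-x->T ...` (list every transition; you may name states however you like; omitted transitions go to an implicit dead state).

start=q0 accept=q0,q1,q2,q3,q4 q0-x->q1 q0-y->q1 q1-x->q2 q1-y->q2 q2-x->q3 q2-y->q3 q3-x->q4 q3-y->q4 q4-x->q5 q4-y->q5 q5-x->q5 q5-y->q5

We only need to distinguish lengths 0, 1, …, 4, and '>4'. Chain q0 → q1 → q2 → q3 → q4 → q5 on every symbol, with q5 looping. Accepting states: {q0, q1, q2, q3, q4}.
6 states suffice.
        x   y  
>* q0   q1  q1 
 * q1   q2  q2 
 * q2   q3  q3 
 * q3   q4  q4 
 * q4   q5  q5 
   q5   q5  q5 
(> = start, * = accepting)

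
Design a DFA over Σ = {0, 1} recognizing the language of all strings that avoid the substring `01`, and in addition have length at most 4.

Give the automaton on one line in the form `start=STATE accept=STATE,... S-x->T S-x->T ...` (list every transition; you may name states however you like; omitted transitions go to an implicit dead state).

Run two small machines in parallel and take their product. The first has 3 states tracking partial matches of the forbidden pattern `01`; the second has 6 states tracking the input length, saturating at 5. A product state is a pair (one from each), accepting exactly when both do.
With 15 states:
       0  1 
>* A   B  C 
 * B   D  E 
 * C   D  F 
 * D   G  H 
   E   H  H 
 * F   G  I 
 * G   J  K 
   H   K  K 
 * I   J  L 
 * J   M  N 
   K   N  N 
 * L   M  O 
   M   M  N 
   N   N  N 
   O   M  O 
(> = start, * = accepting)

start=A accept=A,B,C,D,F,G,I,J,L A-0->B A-1->C B-0->D B-1->E C-0->D C-1->F D-0->G D-1->H E-0->H E-1->H F-0->G F-1->I G-0->J G-1->K H-0->K H-1->K I-0->J I-1->L J-0->M J-1->N K-0->N K-1->N L-0->M L-1->O M-0->M M-1->N N-0->N N-1->N O-0->M O-1->O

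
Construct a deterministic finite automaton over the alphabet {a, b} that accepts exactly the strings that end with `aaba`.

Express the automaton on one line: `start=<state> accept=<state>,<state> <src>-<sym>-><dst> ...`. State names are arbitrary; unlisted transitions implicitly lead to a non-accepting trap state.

start=q0 accept=q4 q0-a->q1 q0-b->q0 q1-a->q2 q1-b->q0 q2-a->q2 q2-b->q3 q3-a->q4 q3-b->q0 q4-a->q2 q4-b->q0

Remember how much of `aaba` the current input suffix matches. State q0 means no match yet; q1 means the last symbol is `a`; q2 means the last 2 symbols are `aa`; q3 means the last 3 symbols are `aab`; q4 means the last 4 symbols are `aaba`. Only q4 accepts. On a mismatch, fall back to the longest proper suffix that is still a prefix of `aaba`.
With 5 states:
        a   b  
>  q0   q1  q0 
   q1   q2  q0 
   q2   q2  q3 
   q3   q4  q0 
 * q4   q2  q0 
(> = start, * = accepting)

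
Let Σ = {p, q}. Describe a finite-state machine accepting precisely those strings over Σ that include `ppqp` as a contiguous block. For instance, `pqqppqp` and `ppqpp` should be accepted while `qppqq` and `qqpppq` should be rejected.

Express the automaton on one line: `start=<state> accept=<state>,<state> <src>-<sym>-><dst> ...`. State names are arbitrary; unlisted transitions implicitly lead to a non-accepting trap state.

start=A accept=E A-p->B A-q->A B-p->C B-q->A C-p->C C-q->D D-p->E D-q->A E-p->E E-q->E

States A..D record the length of the longest prefix of `ppqp` that matches the current input suffix. Reaching E means `ppqp` has been seen, and we stay there forever. Accept from E.
       p  q 
>  A   B  A 
   B   C  A 
   C   C  D 
   D   E  A 
 * E   E  E 
(> = start, * = accepting)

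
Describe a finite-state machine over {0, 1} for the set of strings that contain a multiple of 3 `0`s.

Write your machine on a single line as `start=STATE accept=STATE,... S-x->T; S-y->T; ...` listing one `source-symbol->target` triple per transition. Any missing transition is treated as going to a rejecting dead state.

The only thing that matters is how many `0`s have appeared, reduced mod 3. Use one state per residue: S0 for 0, …, S2 for 2. Reading `0` moves to the next residue; anything else stays put. S0 is accepting.
        0   1  
>* S0   S1  S0 
   S1   S2  S1 
   S2   S0  S2 
(> = start, * = accepting)

start=S0; accept=S0; S0-0->S1; S0-1->S0; S1-0->S2; S1-1->S1; S2-0->S0; S2-1->S2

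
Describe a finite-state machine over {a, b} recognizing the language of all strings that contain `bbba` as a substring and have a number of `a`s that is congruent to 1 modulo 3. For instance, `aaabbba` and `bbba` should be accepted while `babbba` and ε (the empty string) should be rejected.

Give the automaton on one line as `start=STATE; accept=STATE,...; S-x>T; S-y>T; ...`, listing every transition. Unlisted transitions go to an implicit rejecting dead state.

start=q0; accept=q11; q0-a>q1; q0-b>q2; q1-a>q3; q1-b>q4; q2-a>q1; q2-b>q5; q3-a>q0; q3-b>q6; q4-a>q3; q4-b>q7; q5-a>q1; q5-b>q8; q6-a>q0; q6-b>q9; q7-a>q3; q7-b>q10; q8-a>q11; q8-b>q8; q9-a>q0; q9-b>q12; q10-a>q12; q10-b>q10; q11-a>q12; q11-b>q11; q12-a>q8; q12-b>q12

Build one automaton per condition and run them in lockstep. One (5 states) tracks whether and how much of `bbba` has been seen; the other (3 states) tracks the count of `a`s modulo 3. Each combined state is a pair, one component from each; accept when both components accept. Equivalent product states are then merged.
A 13-state machine:
          a    b  
>  q0     q1   q2 
   q1     q3   q4 
   q2     q1   q5 
   q3     q0   q6 
   q4     q3   q7 
   q5     q1   q8 
   q6     q0   q9 
   q7     q3  q10 
   q8    q11   q8 
   q9     q0  q12 
   q10   q12  q10 
 * q11   q12  q11 
   q12    q8  q12 
(> = start, * = accepting)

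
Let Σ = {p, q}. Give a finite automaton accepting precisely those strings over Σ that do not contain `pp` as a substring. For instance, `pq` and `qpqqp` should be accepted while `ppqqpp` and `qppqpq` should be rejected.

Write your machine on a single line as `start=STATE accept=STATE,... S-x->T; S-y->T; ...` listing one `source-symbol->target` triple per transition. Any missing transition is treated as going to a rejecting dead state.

Track partial matches of the forbidden pattern `pp`. State s2 is a dead state reached once `pp` has occurred; every other state accepts. s0 means no part of `pp` is currently matched.
A 3-state machine:
        p   q  
>* s0   s1  s0 
 * s1   s2  s0 
   s2   s2  s2 
(> = start, * = accepting)

start=s0; accept=s0,s1; s0-p->s1; s0-q->s0; s1-p->s2; s1-q->s0; s2-p->s2; s2-q->s2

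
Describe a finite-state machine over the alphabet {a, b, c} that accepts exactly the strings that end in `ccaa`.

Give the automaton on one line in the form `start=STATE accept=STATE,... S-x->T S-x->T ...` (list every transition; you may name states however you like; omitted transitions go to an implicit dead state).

start=s0 accept=s4 s0-a->s0 s0-b->s0 s0-c->s1 s1-a->s0 s1-b->s0 s1-c->s2 s2-a->s3 s2-b->s0 s2-c->s2 s3-a->s4 s3-b->s0 s3-c->s1 s4-a->s0 s4-b->s0 s4-c->s1

Let each state record the length of the longest suffix of the input read so far that is also a prefix of `ccaa`. s1 means the last symbol is `c`; s2 means the last 2 symbols are `cc`; s3 means the last 3 symbols are `cca`; s4 means the last 4 symbols are `ccaa`. Accept only at s4, where the string currently ends in `ccaa`.
A 5-state machine:
        a   b   c  
>  s0   s0  s0  s1 
   s1   s0  s0  s2 
   s2   s3  s0  s2 
   s3   s4  s0  s1 
 * s4   s0  s0  s1 
(> = start, * = accepting)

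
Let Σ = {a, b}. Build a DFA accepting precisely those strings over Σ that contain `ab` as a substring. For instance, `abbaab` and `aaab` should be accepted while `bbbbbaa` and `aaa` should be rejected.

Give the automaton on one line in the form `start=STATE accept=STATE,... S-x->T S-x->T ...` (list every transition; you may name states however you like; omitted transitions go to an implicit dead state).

Track how much of `ab` has been matched so far: state S0 is no progress, S2 is the absorbing accept state reached once `ab` has occurred. Intermediate states record partial matches; on a mismatch, fall back to the longest reusable overlap.
A 3-state machine:
        a   b  
>  S0   S1  S0 
   S1   S1  S2 
 * S2   S2  S2 
(> = start, * = accepting)

start=S0 accept=S2 S0-a->S1 S0-b->S0 S1-a->S1 S1-b->S2 S2-a->S2 S2-b->S2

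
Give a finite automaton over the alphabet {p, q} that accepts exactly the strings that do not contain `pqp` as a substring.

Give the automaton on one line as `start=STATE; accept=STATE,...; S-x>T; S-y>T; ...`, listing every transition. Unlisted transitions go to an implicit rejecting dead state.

start=S0; accept=S0,S1,S2; S0-p>S1; S0-q>S0; S1-p>S1; S1-q>S2; S2-p>S3; S2-q>S0; S3-p>S3; S3-q>S3

Track partial matches of the forbidden pattern `pqp`. State S3 is a dead state reached once `pqp` has occurred; every other state accepts. S0 means no part of `pqp` is currently matched.
4 states suffice.
        p   q  
>* S0   S1  S0 
 * S1   S1  S2 
 * S2   S3  S0 
   S3   S3  S3 
(> = start, * = accepting)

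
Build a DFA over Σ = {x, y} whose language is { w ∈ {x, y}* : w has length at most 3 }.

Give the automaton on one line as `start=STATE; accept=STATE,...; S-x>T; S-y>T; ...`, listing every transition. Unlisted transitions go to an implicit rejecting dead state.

start=s0; accept=s0,s1,s2,s3; s0-x>s1; s0-y>s1; s1-x>s2; s1-y>s2; s2-x>s3; s2-y>s3; s3-x>s4; s3-y>s4; s4-x>s4; s4-y>s4

Count input length up to 4: every symbol moves from s0 toward s4, which means 'more than 3' and absorbs. Accept from {s0, s1, s2, s3}.
A 5-state machine:
        x   y  
>* s0   s1  s1 
 * s1   s2  s2 
 * s2   s3  s3 
 * s3   s4  s4 
   s4   s4  s4 
(> = start, * = accepting)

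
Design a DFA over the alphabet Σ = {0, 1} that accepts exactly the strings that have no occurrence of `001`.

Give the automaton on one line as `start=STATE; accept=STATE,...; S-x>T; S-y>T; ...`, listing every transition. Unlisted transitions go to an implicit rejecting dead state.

start=A; accept=A,B,C; A-0>B; A-1>A; B-0>C; B-1>A; C-0>C; C-1>D; D-0>D; D-1>D

Track partial matches of the forbidden pattern `001`. State D is a dead state reached once `001` has occurred; every other state accepts. A means no part of `001` is currently matched.
4 states suffice.
       0  1 
>* A   B  A 
 * B   C  A 
 * C   C  D 
   D   D  D 
(> = start, * = accepting)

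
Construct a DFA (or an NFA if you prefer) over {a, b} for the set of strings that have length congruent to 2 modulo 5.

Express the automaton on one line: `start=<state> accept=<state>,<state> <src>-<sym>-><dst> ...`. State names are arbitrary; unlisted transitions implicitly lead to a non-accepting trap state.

Only the length mod 5 matters, so use a 5-cycle: from any state, every input symbol moves to the next state, wrapping S4 back to S0. Mark S2 accepting.
With 5 states:
        a   b  
>  S0   S1  S1 
   S1   S2  S2 
 * S2   S3  S3 
   S3   S4  S4 
   S4   S0  S0 
(> = start, * = accepting)

start=S0 accept=S2 S0-a->S1 S0-b->S1 S1-a->S2 S1-b->S2 S2-a->S3 S2-b->S3 S3-a->S4 S3-b->S4 S4-a->S0 S4-b->S0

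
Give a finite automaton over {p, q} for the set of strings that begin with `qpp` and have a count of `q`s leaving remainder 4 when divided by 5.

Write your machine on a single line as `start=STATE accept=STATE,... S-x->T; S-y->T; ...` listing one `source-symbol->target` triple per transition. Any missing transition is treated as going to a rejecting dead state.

Run two small machines in parallel and take their product. One (5 states) tracks whether the input so far still matches the prefix `qpp`; the other (5 states) tracks the count of `q`s modulo 5. Each combined state is a pair, one component from each; accept when both components accept. Equivalent product states are then merged.
       p  q 
>  A   B  C 
   B   B  B 
   C   D  B 
   D   E  B 
   E   E  F 
   F   F  G 
   G   G  H 
 * H   H  I 
   I   I  E 
(> = start, * = accepting)

start=A; accept=H; A-p->B; A-q->C; B-p->B; B-q->B; C-p->D; C-q->B; D-p->E; D-q->B; E-p->E; E-q->F; F-p->F; F-q->G; G-p->G; G-q->H; H-p->H; H-q->I; I-p->I; I-q->E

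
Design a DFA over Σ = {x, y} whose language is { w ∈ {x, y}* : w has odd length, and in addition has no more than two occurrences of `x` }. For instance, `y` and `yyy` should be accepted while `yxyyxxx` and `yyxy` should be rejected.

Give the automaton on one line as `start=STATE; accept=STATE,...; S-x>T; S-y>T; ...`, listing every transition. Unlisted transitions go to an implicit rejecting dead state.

start=q0; accept=q1,q2,q6; q0-x>q1; q0-y>q2; q1-x>q3; q1-y>q4; q2-x>q4; q2-y>q0; q3-x>q5; q3-y>q6; q4-x>q6; q4-y>q1; q5-x>q5; q5-y>q5; q6-x>q5; q6-y>q3

Run two small machines in parallel and take their product. The first has 2 states tracking the input length modulo 2; the second has 4 states tracking the count of `x`s, saturating at 3. A product state is a pair (one from each), accepting exactly when both do. Minimizing collapses redundant product states.
With 7 states:
        x   y  
>  q0   q1  q2 
 * q1   q3  q4 
 * q2   q4  q0 
   q3   q5  q6 
   q4   q6  q1 
   q5   q5  q5 
 * q6   q5  q3 
(> = start, * = accepting)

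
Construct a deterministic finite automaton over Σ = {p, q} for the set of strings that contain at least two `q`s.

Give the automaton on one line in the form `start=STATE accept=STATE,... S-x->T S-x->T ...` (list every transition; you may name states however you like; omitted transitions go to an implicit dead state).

Only the number of `q`s matters, and only up to 3. Make a chain A → B → C → D advanced by each `q` (with D absorbing); every other symbol self-loops. The accepting set is {C, D}.
With 4 states:
       p  q 
>  A   A  B 
   B   B  C 
 * C   C  D 
 * D   D  D 
(> = start, * = accepting)

start=A accept=C,D A-p->A A-q->B B-p->B B-q->C C-p->C C-q->D D-p->D D-q->D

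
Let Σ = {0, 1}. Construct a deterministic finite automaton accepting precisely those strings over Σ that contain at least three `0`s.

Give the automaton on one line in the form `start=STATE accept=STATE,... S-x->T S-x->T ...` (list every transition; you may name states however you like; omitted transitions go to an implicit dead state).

start=s0 accept=s3,s4 s0-0->s1 s0-1->s0 s1-0->s2 s1-1->s1 s2-0->s3 s2-1->s2 s3-0->s4 s3-1->s3 s4-0->s4 s4-1->s4

Count `0`s, saturating at 4: states s0 through s3 mean 0 through 3 `0`s seen; s4 means more than 3. Each `0` increments (capped at s4); other symbols loop. Accept from {s3, s4}.
        0   1  
>  s0   s1  s0 
   s1   s2  s1 
   s2   s3  s2 
 * s3   s4  s3 
 * s4   s4  s4 
(> = start, * = accepting)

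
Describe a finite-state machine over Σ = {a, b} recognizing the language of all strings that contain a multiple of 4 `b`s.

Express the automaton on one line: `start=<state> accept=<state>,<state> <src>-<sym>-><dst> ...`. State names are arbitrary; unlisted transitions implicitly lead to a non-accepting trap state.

start=q0 accept=q0 q0-a->q0 q0-b->q1 q1-a->q1 q1-b->q2 q2-a->q2 q2-b->q3 q3-a->q3 q3-b->q0

The only thing that matters is how many `b`s have appeared, reduced mod 4. Use one state per residue: q0 for 0, …, q3 for 3. Reading `b` moves to the next residue; anything else stays put. q0 is accepting.
With 4 states:
        a   b  
>* q0   q0  q1 
   q1   q1  q2 
   q2   q2  q3 
   q3   q3  q0 
(> = start, * = accepting)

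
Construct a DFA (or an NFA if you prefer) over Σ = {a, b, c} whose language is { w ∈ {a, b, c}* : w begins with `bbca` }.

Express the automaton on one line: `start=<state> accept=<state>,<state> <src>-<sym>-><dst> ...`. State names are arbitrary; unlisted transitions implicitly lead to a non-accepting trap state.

Walk along `bbca` while the input agrees: from q0 take `b` to q1, and so on. Any deviation drops to the rejecting sink q5. Once q4 is reached the prefix is confirmed and every continuation is accepted.
A 6-state machine:
        a   b   c  
>  q0   q5  q1  q5 
   q1   q5  q2  q5 
   q2   q5  q5  q3 
   q3   q4  q5  q5 
 * q4   q4  q4  q4 
   q5   q5  q5  q5 
(> = start, * = accepting)

start=q0 accept=q4 q0-a->q5 q0-b->q1 q0-c->q5 q1-a->q5 q1-b->q2 q1-c->q5 q2-a->q5 q2-b->q5 q2-c->q3 q3-a->q4 q3-b->q5 q3-c->q5 q4-a->q4 q4-b->q4 q4-c->q4 q5-a->q5 q5-b->q5 q5-c->q5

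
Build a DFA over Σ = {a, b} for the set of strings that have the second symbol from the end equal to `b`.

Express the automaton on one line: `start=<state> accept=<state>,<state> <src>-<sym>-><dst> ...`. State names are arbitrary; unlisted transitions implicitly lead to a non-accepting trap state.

start=q0 accept=q5,q6 q0-a->q1 q0-b->q2 q1-a->q3 q1-b->q4 q2-a->q5 q2-b->q6 q3-a->q3 q3-b->q4 q4-a->q5 q4-b->q6 q5-a->q3 q5-b->q4 q6-a->q5 q6-b->q6

Because acceptance depends on a position counted from the end, the machine has to buffer the most recent 2 symbols. Make each state the string of the last up-to-2 symbols read; on input `x` shift the window left and append `x`. Accept when the buffered window has length 2 and begins with `b`.
7 states suffice.
        a   b  
>  q0   q1  q2 
   q1   q3  q4 
   q2   q5  q6 
   q3   q3  q4 
   q4   q5  q6 
 * q5   q3  q4 
 * q6   q5  q6 
(> = start, * = accepting)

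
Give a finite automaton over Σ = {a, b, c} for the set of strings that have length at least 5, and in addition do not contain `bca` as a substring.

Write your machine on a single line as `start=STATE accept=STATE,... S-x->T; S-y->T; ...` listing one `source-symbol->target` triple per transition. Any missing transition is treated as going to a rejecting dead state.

Run two small machines in parallel and take their product. The first has 7 states tracking the input length, saturating at 6; the second has 4 states tracking partial matches of the forbidden pattern `bca`. A product state is a pair (one from each), accepting exactly when both do. After merging equivalent states the machine shrinks.
16 states suffice.
          a    b    c  
>  S0     S1   S2   S1 
   S1     S3   S4   S3 
   S2     S3   S4   S5 
   S3     S6   S7   S6 
   S4     S6   S7   S8 
   S5     S9   S7   S6 
   S6    S10  S11  S10 
   S7    S10  S11  S12 
   S8     S9  S11  S10 
   S9     S9   S9   S9 
   S10   S13  S14  S13 
   S11   S13  S14  S15 
   S12    S9  S14  S13 
 * S13   S13  S14  S13 
 * S14   S13  S14  S15 
 * S15    S9  S14  S13 
(> = start, * = accepting)

start=S0; accept=S13,S14,S15; S0-a->S1; S0-b->S2; S0-c->S1; S1-a->S3; S1-b->S4; S1-c->S3; S2-a->S3; S2-b->S4; S2-c->S5; S3-a->S6; S3-b->S7; S3-c->S6; S4-a->S6; S4-b->S7; S4-c->S8; S5-a->S9; S5-b->S7; S5-c->S6; S6-a->S10; S6-b->S11; S6-c->S10; S7-a->S10; S7-b->S11; S7-c->S12; S8-a->S9; S8-b->S11; S8-c->S10; S9-a->S9; S9-b->S9; S9-c->S9; S10-a->S13; S10-b->S14; S10-c->S13; S11-a->S13; S11-b->S14; S11-c->S15; S12-a->S9; S12-b->S14; S12-c->S13; S13-a->S13; S13-b->S14; S13-c->S13; S14-a->S13; S14-b->S14; S14-c->S15; S15-a->S9; S15-b->S14; S15-c->S13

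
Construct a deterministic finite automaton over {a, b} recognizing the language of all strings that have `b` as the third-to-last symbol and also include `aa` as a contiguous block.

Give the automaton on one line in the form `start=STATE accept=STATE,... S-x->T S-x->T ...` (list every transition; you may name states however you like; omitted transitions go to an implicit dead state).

start=q0 accept=q6,q9,q10,q11 q0-a->q1 q0-b->q2 q1-a->q3 q1-b->q2 q2-a->q4 q2-b->q2 q3-a->q3 q3-b->q5 q4-a->q6 q4-b->q2 q5-a->q7 q5-b->q8 q6-a->q3 q6-b->q5 q7-a->q6 q7-b->q9 q8-a->q10 q8-b->q11 q9-a->q7 q9-b->q8 q10-a->q6 q10-b->q9 q11-a->q10 q11-b->q11

Run two small machines in parallel and take their product. The first has 15 states tracking the last 3 symbols read; the second has 3 states tracking whether and how much of `aa` has been seen. A product state is a pair (one from each), accepting exactly when both do. Equivalent product states are then merged.
With 12 states:
          a    b  
>  q0     q1   q2 
   q1     q3   q2 
   q2     q4   q2 
   q3     q3   q5 
   q4     q6   q2 
   q5     q7   q8 
 * q6     q3   q5 
   q7     q6   q9 
   q8    q10  q11 
 * q9     q7   q8 
 * q10    q6   q9 
 * q11   q10  q11 
(> = start, * = accepting)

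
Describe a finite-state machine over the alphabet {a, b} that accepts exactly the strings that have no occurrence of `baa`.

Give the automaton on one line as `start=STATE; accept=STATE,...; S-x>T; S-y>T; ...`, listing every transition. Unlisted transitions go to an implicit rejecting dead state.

start=q0; accept=q0,q1,q2; q0-a>q0; q0-b>q1; q1-a>q2; q1-b>q1; q2-a>q3; q2-b>q1; q3-a>q3; q3-b>q3

This is the complement of 'contains `baa`'. Use the same substring-matching states — q0 through q3 holding how much of `baa` has just been matched — but flip the accepting set: everything except the trap q3 accepts.
        a   b  
>* q0   q0  q1 
 * q1   q2  q1 
 * q2   q3  q1 
   q3   q3  q3 
(> = start, * = accepting)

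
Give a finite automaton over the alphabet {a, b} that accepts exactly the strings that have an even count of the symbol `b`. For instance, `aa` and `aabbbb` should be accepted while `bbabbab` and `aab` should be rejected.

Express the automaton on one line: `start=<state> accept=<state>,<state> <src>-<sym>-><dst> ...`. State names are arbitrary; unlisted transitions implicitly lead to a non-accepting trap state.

start=q0 accept=q0 q0-a->q0 q0-b->q1 q1-a->q1 q1-b->q0

Keep the running count of `b`s modulo 2: each `b` advances along the cycle q0 → q1 → q0 while other symbols loop. Accept at q0.
        a   b  
>* q0   q0  q1 
   q1   q1  q0 
(> = start, * = accepting)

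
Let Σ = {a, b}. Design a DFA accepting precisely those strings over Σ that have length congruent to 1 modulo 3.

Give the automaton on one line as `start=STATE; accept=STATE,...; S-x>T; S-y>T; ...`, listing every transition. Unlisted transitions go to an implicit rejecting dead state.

start=q0; accept=q1; q0-a>q1; q0-b>q1; q1-a>q2; q1-b>q2; q2-a>q0; q2-b>q0

Only the length mod 3 matters, so use a 3-cycle: from any state, every input symbol moves to the next state, wrapping q2 back to q0. Mark q1 accepting.
3 states suffice.
        a   b  
>  q0   q1  q1 
 * q1   q2  q2 
   q2   q0  q0 
(> = start, * = accepting)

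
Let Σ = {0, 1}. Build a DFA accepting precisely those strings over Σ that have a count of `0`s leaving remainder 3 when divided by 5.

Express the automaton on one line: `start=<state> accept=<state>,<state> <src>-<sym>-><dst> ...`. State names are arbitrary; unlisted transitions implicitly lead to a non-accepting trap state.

start=s0 accept=s3 s0-0->s1 s0-1->s0 s1-0->s2 s1-1->s1 s2-0->s3 s2-1->s2 s3-0->s4 s3-1->s3 s4-0->s0 s4-1->s4

The only thing that matters is how many `0`s have appeared, reduced mod 5. Use one state per residue: s0 for 0, …, s4 for 4. Reading `0` moves to the next residue; anything else stays put. s3 is accepting.
With 5 states:
        0   1  
>  s0   s1  s0 
   s1   s2  s1 
   s2   s3  s2 
 * s3   s4  s3 
   s4   s0  s4 
(> = start, * = accepting)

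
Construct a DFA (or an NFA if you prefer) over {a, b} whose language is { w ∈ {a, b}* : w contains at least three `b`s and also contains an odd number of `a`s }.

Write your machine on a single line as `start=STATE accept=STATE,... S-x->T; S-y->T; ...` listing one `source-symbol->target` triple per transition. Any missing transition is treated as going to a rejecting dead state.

Build one automaton per condition and run them in lockstep. The first has 5 states tracking the count of `b`s, saturating at 4; the second has 2 states tracking the count of `a`s modulo 2. A product state is a pair (one from each), accepting exactly when both do. After merging equivalent states the machine shrinks.
8 states suffice.
        a   b  
>  s0   s1  s2 
   s1   s0  s3 
   s2   s3  s4 
   s3   s2  s5 
   s4   s5  s6 
   s5   s4  s7 
   s6   s7  s6 
 * s7   s6  s7 
(> = start, * = accepting)

start=s0; accept=s7; s0-a->s1; s0-b->s2; s1-a->s0; s1-b->s3; s2-a->s3; s2-b->s4; s3-a->s2; s3-b->s5; s4-a->s5; s4-b->s6; s5-a->s4; s5-b->s7; s6-a->s7; s6-b->s6; s7-a->s6; s7-b->s7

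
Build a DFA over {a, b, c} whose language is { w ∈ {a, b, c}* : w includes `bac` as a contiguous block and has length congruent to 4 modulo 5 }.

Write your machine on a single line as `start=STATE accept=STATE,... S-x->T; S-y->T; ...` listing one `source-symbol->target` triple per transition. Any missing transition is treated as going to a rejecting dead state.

start=q0; accept=q13; q0-a->q1; q0-b->q2; q0-c->q1; q1-a->q3; q1-b->q4; q1-c->q3; q2-a->q5; q2-b->q4; q2-c->q3; q3-a->q6; q3-b->q7; q3-c->q6; q4-a->q8; q4-b->q7; q4-c->q6; q5-a->q6; q5-b->q7; q5-c->q9; q6-a->q10; q6-b->q11; q6-c->q10; q7-a->q12; q7-b->q11; q7-c->q10; q8-a->q10; q8-b->q11; q8-c->q13; q9-a->q13; q9-b->q13; q9-c->q13; q10-a->q0; q10-b->q14; q10-c->q0; q11-a->q15; q11-b->q14; q11-c->q0; q12-a->q0; q12-b->q14; q12-c->q16; q13-a->q16; q13-b->q16; q13-c->q16; q14-a->q17; q14-b->q2; q14-c->q1; q15-a->q1; q15-b->q2; q15-c->q18; q16-a->q18; q16-b->q18; q16-c->q18; q17-a->q3; q17-b->q4; q17-c->q19; q18-a->q19; q18-b->q19; q18-c->q19; q19-a->q9; q19-b->q9; q19-c->q9

Handle the two conditions separately and then intersect. The first has 4 states tracking whether and how much of `bac` has been seen; the second has 5 states tracking the input length modulo 5. A product state is a pair (one from each), accepting exactly when both do.
20 states suffice.
          a    b    c  
>  q0     q1   q2   q1 
   q1     q3   q4   q3 
   q2     q5   q4   q3 
   q3     q6   q7   q6 
   q4     q8   q7   q6 
   q5     q6   q7   q9 
   q6    q10  q11  q10 
   q7    q12  q11  q10 
   q8    q10  q11  q13 
   q9    q13  q13  q13 
   q10    q0  q14   q0 
   q11   q15  q14   q0 
   q12    q0  q14  q16 
 * q13   q16  q16  q16 
   q14   q17   q2   q1 
   q15    q1   q2  q18 
   q16   q18  q18  q18 
   q17    q3   q4  q19 
   q18   q19  q19  q19 
   q19    q9   q9   q9 
(> = start, * = accepting)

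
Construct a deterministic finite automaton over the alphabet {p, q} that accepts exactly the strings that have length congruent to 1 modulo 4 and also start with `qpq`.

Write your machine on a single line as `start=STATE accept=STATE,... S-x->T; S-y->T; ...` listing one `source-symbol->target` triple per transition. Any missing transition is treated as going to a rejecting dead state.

start=A; accept=G; A-p->B; A-q->C; B-p->B; B-q->B; C-p->D; C-q->B; D-p->B; D-q->E; E-p->F; E-q->F; F-p->G; F-q->G; G-p->H; G-q->H; H-p->E; H-q->E

Run two small machines in parallel and take their product. One (4 states) tracks the input length modulo 4; the other (5 states) tracks whether the input so far still matches the prefix `qpq`. Each combined state is a pair, one component from each; accept when both components accept. Equivalent product states are then merged.
With 8 states:
       p  q 
>  A   B  C 
   B   B  B 
   C   D  B 
   D   B  E 
   E   F  F 
   F   G  G 
 * G   H  H 
   H   E  E 
(> = start, * = accepting)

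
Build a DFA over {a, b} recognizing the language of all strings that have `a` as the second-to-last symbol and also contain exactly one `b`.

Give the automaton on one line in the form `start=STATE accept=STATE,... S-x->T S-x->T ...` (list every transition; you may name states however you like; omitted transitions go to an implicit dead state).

start=S0 accept=S3,S6 S0-a->S1 S0-b->S2 S1-a->S1 S1-b->S3 S2-a->S4 S2-b->S5 S3-a->S4 S3-b->S5 S4-a->S6 S4-b->S5 S5-a->S5 S5-b->S5 S6-a->S6 S6-b->S5

Handle the two conditions separately and then intersect. The first has 7 states tracking the last 2 symbols read; the second has 3 states tracking the count of `b`s, saturating at 2. A product state is a pair (one from each), accepting exactly when both do. After merging equivalent states the machine shrinks.
With 7 states:
        a   b  
>  S0   S1  S2 
   S1   S1  S3 
   S2   S4  S5 
 * S3   S4  S5 
   S4   S6  S5 
   S5   S5  S5 
 * S6   S6  S5 
(> = start, * = accepting)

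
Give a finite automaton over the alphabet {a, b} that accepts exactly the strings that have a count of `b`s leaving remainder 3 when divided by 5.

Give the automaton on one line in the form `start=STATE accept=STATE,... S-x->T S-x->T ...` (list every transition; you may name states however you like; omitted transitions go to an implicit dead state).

start=q0 accept=q3 q0-a->q0 q0-b->q1 q1-a->q1 q1-b->q2 q2-a->q2 q2-b->q3 q3-a->q3 q3-b->q4 q4-a->q4 q4-b->q0

The only thing that matters is how many `b`s have appeared, reduced mod 5. Use one state per residue: q0 for 0, …, q4 for 4. Reading `b` moves to the next residue; anything else stays put. q3 is accepting.
With 5 states:
        a   b  
>  q0   q0  q1 
   q1   q1  q2 
   q2   q2  q3 
 * q3   q3  q4 
   q4   q4  q0 
(> = start, * = accepting)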